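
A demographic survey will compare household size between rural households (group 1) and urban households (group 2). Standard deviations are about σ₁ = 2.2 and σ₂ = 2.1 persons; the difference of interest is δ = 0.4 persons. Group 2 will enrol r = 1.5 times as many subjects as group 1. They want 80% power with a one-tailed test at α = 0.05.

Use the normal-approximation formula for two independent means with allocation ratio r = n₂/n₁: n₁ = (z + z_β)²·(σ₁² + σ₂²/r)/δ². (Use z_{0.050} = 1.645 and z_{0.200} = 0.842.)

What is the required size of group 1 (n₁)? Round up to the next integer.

n₁ = (z_α + z_β)² · (σ₁² + σ₂²/r) / δ²
   = (1.645 + 0.842)² · (2.2² + 2.1²/1.5) / 0.4²
   = 6.1852 · (4.84 + 2.94) / 0.16
   = 6.1852 · 7.78 / 0.16
   = 300.75
Round up → n₁ = 301; n₂ = r·n₁ = 1.5 × 301 = 452.

n₁ = 301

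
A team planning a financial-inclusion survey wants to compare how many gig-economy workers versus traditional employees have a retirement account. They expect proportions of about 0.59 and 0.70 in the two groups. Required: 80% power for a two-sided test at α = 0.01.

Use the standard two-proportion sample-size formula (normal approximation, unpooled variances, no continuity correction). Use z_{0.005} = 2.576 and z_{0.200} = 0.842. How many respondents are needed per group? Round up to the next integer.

n = 437 per group

n = (z_{α/2} + z_β)² · [p₁(1−p₁) + p₂(1−p₂)] / (p₁ − p₂)²
  = (2.576 + 0.842)² · (0.59·0.41 + 0.70·0.30) / (-0.11)²
  = (3.418)² · (0.2419 + 0.2100) / 0.0121
  = 11.6827 · 0.4519 / 0.0121
  = 436.32
Round up → n = 437 per group.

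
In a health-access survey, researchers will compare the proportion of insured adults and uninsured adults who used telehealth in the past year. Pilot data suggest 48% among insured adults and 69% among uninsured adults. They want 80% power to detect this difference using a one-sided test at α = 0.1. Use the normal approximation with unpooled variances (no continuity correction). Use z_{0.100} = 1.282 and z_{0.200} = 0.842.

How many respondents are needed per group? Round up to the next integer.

n = (z_α + z_β)² · [p₁(1−p₁) + p₂(1−p₂)] / (p₁ − p₂)²
  = (1.282 + 0.842)² · (0.48·0.52 + 0.69·0.31) / (-0.21)²
  = (2.124)² · (0.2496 + 0.2139) / 0.0441
  = 4.5114 · 0.4635 / 0.0441
  = 47.42
Round up → n = 48 per group.

n = 48 per group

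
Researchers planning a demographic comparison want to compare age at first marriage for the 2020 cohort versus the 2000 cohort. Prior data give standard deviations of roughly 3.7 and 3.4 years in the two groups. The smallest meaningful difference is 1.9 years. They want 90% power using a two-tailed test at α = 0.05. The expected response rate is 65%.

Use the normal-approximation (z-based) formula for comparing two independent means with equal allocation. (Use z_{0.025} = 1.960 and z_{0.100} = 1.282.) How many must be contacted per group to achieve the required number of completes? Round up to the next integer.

n = 114 per group

n = (z_{α/2} + z_β)² · (σ₁² + σ₂²) / δ²
  = (1.960 + 1.282)² · (3.7² + 3.4² = 25.25) / 1.9²
  = 10.5106 · 25.25 / 3.61
  = 73.52
Adjust for 65% response: 73.52 / 0.65 = 113.10.
Round up → n = 114 per group.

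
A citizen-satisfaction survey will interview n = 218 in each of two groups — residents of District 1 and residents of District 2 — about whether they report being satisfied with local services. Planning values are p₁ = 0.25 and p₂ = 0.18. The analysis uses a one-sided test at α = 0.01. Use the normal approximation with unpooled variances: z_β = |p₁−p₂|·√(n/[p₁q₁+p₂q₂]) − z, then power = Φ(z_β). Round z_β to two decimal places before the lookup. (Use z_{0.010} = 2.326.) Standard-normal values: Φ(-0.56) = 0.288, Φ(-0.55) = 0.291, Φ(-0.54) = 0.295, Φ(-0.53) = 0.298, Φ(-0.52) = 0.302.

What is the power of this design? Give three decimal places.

Power ≈ 0.295

z_β = |p₁−p₂|·√(n/[p₁q₁+p₂q₂]) − z_α
    = 0.07 · √(218/0.3351) − 2.326
    = 0.07 · 25.5059 − 2.326
    = 1.7854 − 2.326 = -0.5406 → -0.54
Power = Φ(-0.54) = 0.295.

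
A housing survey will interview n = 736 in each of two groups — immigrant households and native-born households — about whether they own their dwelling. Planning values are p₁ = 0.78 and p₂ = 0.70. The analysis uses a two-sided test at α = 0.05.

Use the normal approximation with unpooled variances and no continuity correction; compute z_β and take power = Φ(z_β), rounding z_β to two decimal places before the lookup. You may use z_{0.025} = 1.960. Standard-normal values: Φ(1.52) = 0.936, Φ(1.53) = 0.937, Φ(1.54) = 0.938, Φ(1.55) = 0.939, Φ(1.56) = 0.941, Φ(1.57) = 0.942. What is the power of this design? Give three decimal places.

z_β = |p₁−p₂|·√(n/[p₁q₁+p₂q₂]) − z_{α/2}
    = 0.08 · √(736/0.3816) − 1.960
    = 0.08 · 43.9172 − 1.960
    = 3.5134 − 1.960 = 1.5534 → 1.55
Power = Φ(1.55) = 0.939.

Power ≈ 0.939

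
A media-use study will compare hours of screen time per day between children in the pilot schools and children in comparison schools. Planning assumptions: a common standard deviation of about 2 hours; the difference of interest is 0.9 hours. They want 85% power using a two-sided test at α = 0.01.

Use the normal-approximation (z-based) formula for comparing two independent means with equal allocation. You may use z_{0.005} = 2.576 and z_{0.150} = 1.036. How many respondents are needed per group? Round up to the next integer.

n = 129 per group

n = (z_{α/2} + z_β)² · (σ₁² + σ₂²) / δ²
  = (2.576 + 1.036)² · (2·2² = 8) / 0.9²
  = 13.0465 · 8 / 0.81
  = 128.85
Round up → n = 129 per group.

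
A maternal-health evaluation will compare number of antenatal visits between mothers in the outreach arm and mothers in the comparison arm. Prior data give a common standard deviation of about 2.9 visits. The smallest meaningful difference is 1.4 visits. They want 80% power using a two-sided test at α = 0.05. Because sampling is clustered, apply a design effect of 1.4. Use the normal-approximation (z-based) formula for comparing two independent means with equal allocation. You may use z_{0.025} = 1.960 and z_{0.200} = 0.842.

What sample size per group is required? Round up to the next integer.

n = 95 per group

n = (z_{α/2} + z_β)² · (σ₁² + σ₂²) / δ²
  = (1.960 + 0.842)² · (2·2.9² = 16.82) / 1.4²
  = 7.8512 · 16.82 / 1.96
  = 67.38
Design effect: 1.4 × 67.38 = 94.33.
Round up → n = 95 per group.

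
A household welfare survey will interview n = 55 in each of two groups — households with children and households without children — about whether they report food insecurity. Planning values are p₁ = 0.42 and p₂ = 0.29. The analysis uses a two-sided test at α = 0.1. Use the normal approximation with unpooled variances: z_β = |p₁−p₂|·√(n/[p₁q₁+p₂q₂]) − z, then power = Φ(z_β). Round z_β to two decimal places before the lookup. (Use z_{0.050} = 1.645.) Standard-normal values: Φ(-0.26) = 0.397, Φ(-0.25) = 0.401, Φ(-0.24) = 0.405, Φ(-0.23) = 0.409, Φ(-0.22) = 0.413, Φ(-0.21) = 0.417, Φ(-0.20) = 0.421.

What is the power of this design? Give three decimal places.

z_β = |p₁−p₂|·√(n/[p₁q₁+p₂q₂]) − z_{α/2}
    = 0.13 · √(55/0.4495) − 1.645
    = 0.13 · 11.0616 − 1.645
    = 1.4380 − 1.645 = -0.2070 → -0.21
Power = Φ(-0.21) = 0.417.

Power ≈ 0.417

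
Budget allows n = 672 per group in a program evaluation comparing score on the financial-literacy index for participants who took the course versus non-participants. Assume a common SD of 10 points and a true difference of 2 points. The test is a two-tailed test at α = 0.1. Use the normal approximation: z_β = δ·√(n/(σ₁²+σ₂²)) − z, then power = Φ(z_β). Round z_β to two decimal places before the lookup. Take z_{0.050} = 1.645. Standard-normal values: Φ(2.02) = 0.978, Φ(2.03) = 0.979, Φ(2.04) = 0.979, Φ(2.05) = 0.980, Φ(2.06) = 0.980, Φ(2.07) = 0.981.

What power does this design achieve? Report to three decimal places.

z_β = δ·√(n/(σ₁²+σ₂²)) − z_{α/2}
    = 2 · √(672/200) − 1.645
    = 2 · 1.83303 − 1.645
    = 3.6661 − 1.645 = 2.0211 → 2.02
Power = Φ(2.02) = 0.978.

Power ≈ 0.978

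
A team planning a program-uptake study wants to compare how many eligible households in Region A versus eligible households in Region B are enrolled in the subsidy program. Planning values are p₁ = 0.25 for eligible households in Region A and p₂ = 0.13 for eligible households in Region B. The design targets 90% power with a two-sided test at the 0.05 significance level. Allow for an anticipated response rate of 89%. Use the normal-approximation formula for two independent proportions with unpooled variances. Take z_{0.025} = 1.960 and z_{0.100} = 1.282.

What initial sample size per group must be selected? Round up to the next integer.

n = 247 per group

n = (z_{α/2} + z_β)² · [p₁(1−p₁) + p₂(1−p₂)] / (p₁ − p₂)²
  = (1.960 + 1.282)² · (0.25·0.75 + 0.13·0.87) / (0.12)²
  = (3.242)² · (0.1875 + 0.1131) / 0.0144
  = 10.5106 · 0.3006 / 0.0144
  = 219.41
Adjust for 89% response: 219.41 / 0.89 = 246.53.
Round up → n = 247 per group.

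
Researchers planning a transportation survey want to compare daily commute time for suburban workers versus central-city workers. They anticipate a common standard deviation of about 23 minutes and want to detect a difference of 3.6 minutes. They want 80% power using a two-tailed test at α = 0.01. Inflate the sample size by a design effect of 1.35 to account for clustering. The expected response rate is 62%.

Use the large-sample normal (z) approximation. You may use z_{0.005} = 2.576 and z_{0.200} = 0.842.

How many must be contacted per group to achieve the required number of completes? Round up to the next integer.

n = (z_{α/2} + z_β)² · (σ₁² + σ₂²) / δ²
  = (2.576 + 0.842)² · (2·23² = 1058) / 3.6²
  = 11.6827 · 1058 / 12.96
  = 953.73
Design effect: 1.35 × 953.73 = 1287.53.
Adjust for 62% response: 1287.53 / 0.62 = 2076.67.
Round up → n = 2077 per group.

n = 2077 per group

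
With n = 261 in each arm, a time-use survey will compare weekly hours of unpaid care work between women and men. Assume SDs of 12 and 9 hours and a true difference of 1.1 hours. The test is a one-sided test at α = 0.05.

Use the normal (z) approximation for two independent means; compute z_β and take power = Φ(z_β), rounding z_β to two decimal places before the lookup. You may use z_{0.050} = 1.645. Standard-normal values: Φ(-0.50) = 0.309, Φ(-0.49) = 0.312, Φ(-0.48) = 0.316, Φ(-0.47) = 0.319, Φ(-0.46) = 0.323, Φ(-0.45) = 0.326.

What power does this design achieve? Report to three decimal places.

Power ≈ 0.323

z_β = δ·√(n/(σ₁²+σ₂²)) − z_α
    = 1.1 · √(261/225) − 1.645
    = 1.1 · 1.07703 − 1.645
    = 1.1847 − 1.645 = -0.4603 → -0.46
Power = Φ(-0.46) = 0.323.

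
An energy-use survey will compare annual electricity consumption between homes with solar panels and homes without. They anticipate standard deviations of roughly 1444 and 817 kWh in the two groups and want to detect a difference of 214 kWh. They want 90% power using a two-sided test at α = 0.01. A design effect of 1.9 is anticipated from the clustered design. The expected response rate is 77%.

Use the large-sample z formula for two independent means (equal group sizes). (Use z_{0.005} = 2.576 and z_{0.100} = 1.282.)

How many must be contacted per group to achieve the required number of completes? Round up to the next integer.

n = 2208 per group

n = (z_{α/2} + z_β)² · (σ₁² + σ₂²) / δ²
  = (2.576 + 1.282)² · (1444² + 817² = 2752625) / 214²
  = 14.8842 · 2752625 / 45796
  = 894.63
Design effect: 1.9 × 894.63 = 1699.80.
Adjust for 77% response: 1699.80 / 0.77 = 2207.53.
Round up → n = 2208 per group.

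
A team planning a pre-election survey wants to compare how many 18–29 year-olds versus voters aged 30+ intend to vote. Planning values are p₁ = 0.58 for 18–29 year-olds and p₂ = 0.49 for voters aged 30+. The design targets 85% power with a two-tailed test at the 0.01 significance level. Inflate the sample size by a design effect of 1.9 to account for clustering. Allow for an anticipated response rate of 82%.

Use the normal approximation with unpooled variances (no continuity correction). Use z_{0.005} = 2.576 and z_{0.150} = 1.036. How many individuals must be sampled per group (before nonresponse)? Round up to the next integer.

n = 1842 per group

n = (z_{α/2} + z_β)² · [p₁(1−p₁) + p₂(1−p₂)] / (p₁ − p₂)²
  = (2.576 + 1.036)² · (0.58·0.42 + 0.49·0.51) / (0.09)²
  = (3.612)² · (0.2436 + 0.2499) / 0.0081
  = 13.0465 · 0.4935 / 0.0081
  = 794.87
Design effect: 1.9 × 794.87 = 1510.26.
Adjust for 82% response: 1510.26 / 0.82 = 1841.78.
Round up → n = 1842 per group.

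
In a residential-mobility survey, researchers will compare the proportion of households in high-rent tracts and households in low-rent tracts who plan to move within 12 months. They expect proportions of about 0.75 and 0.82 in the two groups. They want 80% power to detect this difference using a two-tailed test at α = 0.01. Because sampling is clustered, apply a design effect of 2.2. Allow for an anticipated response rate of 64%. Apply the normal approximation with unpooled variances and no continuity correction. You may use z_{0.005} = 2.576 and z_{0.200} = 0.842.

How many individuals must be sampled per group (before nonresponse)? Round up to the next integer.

n = 2747 per group

n = (z_{α/2} + z_β)² · [p₁(1−p₁) + p₂(1−p₂)] / (p₁ − p₂)²
  = (2.576 + 0.842)² · (0.75·0.25 + 0.82·0.18) / (-0.07)²
  = (3.418)² · (0.1875 + 0.1476) / 0.0049
  = 11.6827 · 0.3351 / 0.0049
  = 798.96
Design effect: 2.2 × 798.96 = 1757.70.
Adjust for 64% response: 1757.70 / 0.64 = 2746.41.
Round up → n = 2747 per group.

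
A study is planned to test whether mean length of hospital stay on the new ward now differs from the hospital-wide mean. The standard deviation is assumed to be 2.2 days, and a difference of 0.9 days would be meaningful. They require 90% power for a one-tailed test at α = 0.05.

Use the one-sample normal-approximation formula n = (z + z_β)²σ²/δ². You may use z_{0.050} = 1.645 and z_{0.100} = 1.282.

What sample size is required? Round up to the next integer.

n = 52

n = (z_α + z_β)² · σ² / δ²
  = (1.645 + 1.282)² · 2.2² / 0.9²
  = 8.5673 · 4.84 / 0.81
  = 51.19
Round up → n = 52.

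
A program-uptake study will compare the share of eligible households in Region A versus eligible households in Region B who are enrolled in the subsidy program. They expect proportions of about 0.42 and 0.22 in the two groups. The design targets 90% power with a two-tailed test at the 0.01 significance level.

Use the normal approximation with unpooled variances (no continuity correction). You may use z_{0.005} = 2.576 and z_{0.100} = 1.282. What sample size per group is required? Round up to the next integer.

n = 155 per group

n = (z_{α/2} + z_β)² · [p₁(1−p₁) + p₂(1−p₂)] / (p₁ − p₂)²
  = (2.576 + 1.282)² · (0.42·0.58 + 0.22·0.78) / (0.20)²
  = (3.858)² · (0.2436 + 0.1716) / 0.0400
  = 14.8842 · 0.4152 / 0.0400
  = 154.50
Round up → n = 155 per group.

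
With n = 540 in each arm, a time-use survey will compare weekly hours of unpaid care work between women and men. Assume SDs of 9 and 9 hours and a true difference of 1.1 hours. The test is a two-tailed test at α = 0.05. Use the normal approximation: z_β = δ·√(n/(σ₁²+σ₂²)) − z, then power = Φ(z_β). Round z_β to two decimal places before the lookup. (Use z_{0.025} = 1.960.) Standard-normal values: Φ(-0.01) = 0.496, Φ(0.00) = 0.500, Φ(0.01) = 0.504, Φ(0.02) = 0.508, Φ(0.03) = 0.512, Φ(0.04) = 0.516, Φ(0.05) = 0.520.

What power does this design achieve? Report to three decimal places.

z_β = δ·√(n/(σ₁²+σ₂²)) − z_{α/2}
    = 1.1 · √(540/162) − 1.960
    = 1.1 · 1.82574 − 1.960
    = 2.0083 − 1.960 = 0.0483 → 0.05
Power = Φ(0.05) = 0.520.

Power ≈ 0.520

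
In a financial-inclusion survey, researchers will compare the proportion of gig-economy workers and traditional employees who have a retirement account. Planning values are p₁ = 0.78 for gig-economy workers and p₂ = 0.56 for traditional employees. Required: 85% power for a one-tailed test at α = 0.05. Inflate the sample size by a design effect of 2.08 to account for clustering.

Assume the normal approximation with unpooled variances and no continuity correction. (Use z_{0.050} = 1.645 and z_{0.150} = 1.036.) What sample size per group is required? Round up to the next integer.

n = 130 per group

n = (z_α + z_β)² · [p₁(1−p₁) + p₂(1−p₂)] / (p₁ − p₂)²
  = (1.645 + 1.036)² · (0.78·0.22 + 0.56·0.44) / (0.22)²
  = (2.681)² · (0.1716 + 0.2464) / 0.0484
  = 7.1878 · 0.4180 / 0.0484
  = 62.08
Design effect: 2.08 × 62.08 = 129.12.
Round up → n = 130 per group.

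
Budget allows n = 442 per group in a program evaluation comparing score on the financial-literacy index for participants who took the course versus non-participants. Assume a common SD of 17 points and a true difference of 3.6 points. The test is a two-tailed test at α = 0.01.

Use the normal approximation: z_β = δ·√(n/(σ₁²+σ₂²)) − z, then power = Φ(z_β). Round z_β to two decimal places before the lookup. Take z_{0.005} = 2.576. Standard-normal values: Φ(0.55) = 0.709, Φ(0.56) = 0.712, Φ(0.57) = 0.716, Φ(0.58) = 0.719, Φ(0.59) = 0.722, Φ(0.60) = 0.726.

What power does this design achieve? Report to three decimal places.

z_β = δ·√(n/(σ₁²+σ₂²)) − z_{α/2}
    = 3.6 · √(442/578) − 2.576
    = 3.6 · 0.87447 − 2.576
    = 3.1481 − 2.576 = 0.5721 → 0.57
Power = Φ(0.57) = 0.716.

Power ≈ 0.716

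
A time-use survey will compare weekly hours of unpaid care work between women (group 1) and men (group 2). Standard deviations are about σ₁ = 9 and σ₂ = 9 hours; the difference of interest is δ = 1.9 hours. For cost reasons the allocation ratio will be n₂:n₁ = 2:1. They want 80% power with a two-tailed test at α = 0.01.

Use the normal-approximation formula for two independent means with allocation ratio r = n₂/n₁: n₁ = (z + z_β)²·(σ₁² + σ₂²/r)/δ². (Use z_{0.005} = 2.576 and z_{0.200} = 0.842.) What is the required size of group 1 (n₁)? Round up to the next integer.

n₁ = 394

n₁ = (z_{α/2} + z_β)² · (σ₁² + σ₂²/r) / δ²
   = (2.576 + 0.842)² · (9² + 9²/2) / 1.9²
   = 11.6827 · (81 + 40.5) / 3.61
   = 11.6827 · 121.5 / 3.61
   = 393.20
Round up → n₁ = 394; n₂ = r·n₁ = 2 × 394 = 788.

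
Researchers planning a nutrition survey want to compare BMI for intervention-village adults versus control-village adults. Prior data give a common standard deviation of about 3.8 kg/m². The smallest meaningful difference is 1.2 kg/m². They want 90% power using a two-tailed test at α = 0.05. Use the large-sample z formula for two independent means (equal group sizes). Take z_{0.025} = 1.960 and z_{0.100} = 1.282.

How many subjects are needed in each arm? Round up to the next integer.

n = (z_{α/2} + z_β)² · (σ₁² + σ₂²) / δ²
  = (1.960 + 1.282)² · (2·3.8² = 28.88) / 1.2²
  = 10.5106 · 28.88 / 1.44
  = 210.80
Round up → n = 211 per group.

n = 211 per group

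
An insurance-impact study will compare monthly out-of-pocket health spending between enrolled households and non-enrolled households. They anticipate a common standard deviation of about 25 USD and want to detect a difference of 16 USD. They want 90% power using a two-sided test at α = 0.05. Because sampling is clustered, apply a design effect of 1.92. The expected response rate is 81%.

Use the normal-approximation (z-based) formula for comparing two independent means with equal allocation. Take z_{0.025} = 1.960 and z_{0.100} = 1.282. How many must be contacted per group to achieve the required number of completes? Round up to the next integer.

n = (z_{α/2} + z_β)² · (σ₁² + σ₂²) / δ²
  = (1.960 + 1.282)² · (2·25² = 1250) / 16²
  = 10.5106 · 1250 / 256
  = 51.32
Design effect: 1.92 × 51.32 = 98.54.
Adjust for 81% response: 98.54 / 0.81 = 121.65.
Round up → n = 122 per group.

n = 122 per group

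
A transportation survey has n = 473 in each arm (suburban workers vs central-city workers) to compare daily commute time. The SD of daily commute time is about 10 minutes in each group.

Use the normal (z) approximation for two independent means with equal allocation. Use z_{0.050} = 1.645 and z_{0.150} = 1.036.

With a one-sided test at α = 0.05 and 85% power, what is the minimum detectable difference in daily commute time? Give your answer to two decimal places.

Minimum detectable difference ≈ 1.74 minutes

δ = (z_α + z_β) · √((σ₁²+σ₂²)/n)
  = (1.645 + 1.036) · √(200/473)
  = 2.681 · √0.42283
  = 2.681 · 0.6503
  = 1.7433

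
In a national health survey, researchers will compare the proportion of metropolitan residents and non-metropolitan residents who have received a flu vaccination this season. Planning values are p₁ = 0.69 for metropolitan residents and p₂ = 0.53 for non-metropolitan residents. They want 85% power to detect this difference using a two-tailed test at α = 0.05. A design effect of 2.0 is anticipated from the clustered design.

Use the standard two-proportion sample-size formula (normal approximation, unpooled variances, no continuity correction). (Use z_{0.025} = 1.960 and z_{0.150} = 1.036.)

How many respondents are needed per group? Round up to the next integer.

n = 325 per group

n = (z_{α/2} + z_β)² · [p₁(1−p₁) + p₂(1−p₂)] / (p₁ − p₂)²
  = (1.960 + 1.036)² · (0.69·0.31 + 0.53·0.47) / (0.16)²
  = (2.996)² · (0.2139 + 0.2491) / 0.0256
  = 8.9760 · 0.4630 / 0.0256
  = 162.34
Design effect: 2.0 × 162.34 = 324.68.
Round up → n = 325 per group.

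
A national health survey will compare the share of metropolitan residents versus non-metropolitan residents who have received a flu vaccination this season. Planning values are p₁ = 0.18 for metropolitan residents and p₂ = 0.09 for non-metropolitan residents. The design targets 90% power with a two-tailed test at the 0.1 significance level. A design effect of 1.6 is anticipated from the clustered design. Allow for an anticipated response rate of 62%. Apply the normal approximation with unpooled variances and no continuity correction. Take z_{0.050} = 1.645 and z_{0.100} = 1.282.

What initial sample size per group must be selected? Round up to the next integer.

n = 627 per group

n = (z_{α/2} + z_β)² · [p₁(1−p₁) + p₂(1−p₂)] / (p₁ − p₂)²
  = (1.645 + 1.282)² · (0.18·0.82 + 0.09·0.91) / (0.09)²
  = (2.927)² · (0.1476 + 0.0819) / 0.0081
  = 8.5673 · 0.2295 / 0.0081
  = 242.74
Design effect: 1.6 × 242.74 = 388.39.
Adjust for 62% response: 388.39 / 0.62 = 626.43.
Round up → n = 627 per group.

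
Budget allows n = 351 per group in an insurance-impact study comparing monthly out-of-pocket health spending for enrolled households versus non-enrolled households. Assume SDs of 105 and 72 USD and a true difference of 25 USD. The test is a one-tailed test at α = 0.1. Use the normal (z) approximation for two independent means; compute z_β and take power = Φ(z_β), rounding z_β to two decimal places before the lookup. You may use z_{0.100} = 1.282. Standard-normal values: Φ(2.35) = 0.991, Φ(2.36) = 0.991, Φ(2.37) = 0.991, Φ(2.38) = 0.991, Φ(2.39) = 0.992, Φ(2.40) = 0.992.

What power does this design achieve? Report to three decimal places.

z_β = δ·√(n/(σ₁²+σ₂²)) − z_α
    = 25 · √(351/16209) − 1.282
    = 25 · 0.14716 − 1.282
    = 3.6789 − 1.282 = 2.3969 → 2.40
Power = Φ(2.40) = 0.992.

Power ≈ 0.992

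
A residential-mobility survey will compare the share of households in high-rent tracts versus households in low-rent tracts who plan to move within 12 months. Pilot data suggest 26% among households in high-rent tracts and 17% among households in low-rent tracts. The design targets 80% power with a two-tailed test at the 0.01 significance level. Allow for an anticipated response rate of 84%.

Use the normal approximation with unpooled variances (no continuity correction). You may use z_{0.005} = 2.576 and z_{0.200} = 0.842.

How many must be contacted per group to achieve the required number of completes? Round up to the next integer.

n = 573 per group

n = (z_{α/2} + z_β)² · [p₁(1−p₁) + p₂(1−p₂)] / (p₁ − p₂)²
  = (2.576 + 0.842)² · (0.26·0.74 + 0.17·0.83) / (0.09)²
  = (3.418)² · (0.1924 + 0.1411) / 0.0081
  = 11.6827 · 0.3335 / 0.0081
  = 481.01
Adjust for 84% response: 481.01 / 0.84 = 572.63.
Round up → n = 573 per group.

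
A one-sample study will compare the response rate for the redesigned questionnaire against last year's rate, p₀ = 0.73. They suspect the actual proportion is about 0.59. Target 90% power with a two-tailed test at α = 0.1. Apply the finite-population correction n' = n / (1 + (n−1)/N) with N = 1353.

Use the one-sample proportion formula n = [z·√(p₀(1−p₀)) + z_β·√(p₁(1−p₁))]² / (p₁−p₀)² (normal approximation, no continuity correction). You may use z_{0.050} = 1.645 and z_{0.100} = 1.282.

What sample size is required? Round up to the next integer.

n = [z_{α/2}·√(p₀q₀) + z_β·√(p₁q₁)]² / (p₁ − p₀)²
  = [1.645·√(0.73·0.27) + 1.282·√(0.59·0.41)]² / (-0.14)²
  = [1.645·0.4440 + 1.282·0.4918]² / 0.0196
  = [1.3608]² / 0.0196
  = 94.48
Finite-population correction (N = 1353): 94.48 / (1 + (94.48 − 1)/1353) = 88.38.
Round up → n = 89.

n = 89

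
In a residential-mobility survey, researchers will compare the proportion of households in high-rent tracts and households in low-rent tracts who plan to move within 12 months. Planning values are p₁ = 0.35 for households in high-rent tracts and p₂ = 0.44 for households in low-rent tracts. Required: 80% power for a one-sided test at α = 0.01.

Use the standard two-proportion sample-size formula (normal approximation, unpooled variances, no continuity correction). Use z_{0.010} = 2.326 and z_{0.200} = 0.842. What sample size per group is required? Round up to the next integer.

n = 588 per group

n = (z_α + z_β)² · [p₁(1−p₁) + p₂(1−p₂)] / (p₁ − p₂)²
  = (2.326 + 0.842)² · (0.35·0.65 + 0.44·0.56) / (-0.09)²
  = (3.168)² · (0.2275 + 0.2464) / 0.0081
  = 10.0362 · 0.4739 / 0.0081
  = 587.18
Round up → n = 588 per group.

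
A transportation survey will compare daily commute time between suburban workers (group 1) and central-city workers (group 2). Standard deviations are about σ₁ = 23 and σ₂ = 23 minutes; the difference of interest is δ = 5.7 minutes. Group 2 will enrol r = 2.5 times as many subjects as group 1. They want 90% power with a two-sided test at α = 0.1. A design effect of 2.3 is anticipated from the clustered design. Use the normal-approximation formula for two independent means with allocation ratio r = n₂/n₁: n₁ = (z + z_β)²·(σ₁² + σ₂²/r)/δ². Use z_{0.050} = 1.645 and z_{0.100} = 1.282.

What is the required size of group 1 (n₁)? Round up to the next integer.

n₁ = 450

n₁ = (z_{α/2} + z_β)² · (σ₁² + σ₂²/r) / δ²
   = (1.645 + 1.282)² · (23² + 23²/2.5) / 5.7²
   = 8.5673 · (529 + 211.6) / 32.49
   = 8.5673 · 740.6 / 32.49
   = 195.29
Design effect: 2.3 × 195.29 = 449.17.
Round up → n₁ = 450; n₂ = r·n₁ = 2.5 × 450 = 1125.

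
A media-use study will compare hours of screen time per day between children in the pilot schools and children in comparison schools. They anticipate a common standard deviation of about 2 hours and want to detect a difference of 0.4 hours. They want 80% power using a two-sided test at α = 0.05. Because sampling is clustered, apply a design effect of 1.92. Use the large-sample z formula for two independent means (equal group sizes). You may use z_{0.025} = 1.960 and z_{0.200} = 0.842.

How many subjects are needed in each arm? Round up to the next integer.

n = (z_{α/2} + z_β)² · (σ₁² + σ₂²) / δ²
  = (1.960 + 0.842)² · (2·2² = 8) / 0.4²
  = 7.8512 · 8 / 0.16
  = 392.56
Design effect: 1.92 × 392.56 = 753.72.
Round up → n = 754 per group.

n = 754 per group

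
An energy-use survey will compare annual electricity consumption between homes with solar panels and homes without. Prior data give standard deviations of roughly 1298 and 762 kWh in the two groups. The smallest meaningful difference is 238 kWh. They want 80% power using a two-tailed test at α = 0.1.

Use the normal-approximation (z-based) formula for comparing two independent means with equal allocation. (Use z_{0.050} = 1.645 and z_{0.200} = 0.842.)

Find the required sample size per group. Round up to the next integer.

n = 248 per group

n = (z_{α/2} + z_β)² · (σ₁² + σ₂²) / δ²
  = (1.645 + 0.842)² · (1298² + 762² = 2265448) / 238²
  = 6.1852 · 2265448 / 56644
  = 247.37
Round up → n = 248 per group.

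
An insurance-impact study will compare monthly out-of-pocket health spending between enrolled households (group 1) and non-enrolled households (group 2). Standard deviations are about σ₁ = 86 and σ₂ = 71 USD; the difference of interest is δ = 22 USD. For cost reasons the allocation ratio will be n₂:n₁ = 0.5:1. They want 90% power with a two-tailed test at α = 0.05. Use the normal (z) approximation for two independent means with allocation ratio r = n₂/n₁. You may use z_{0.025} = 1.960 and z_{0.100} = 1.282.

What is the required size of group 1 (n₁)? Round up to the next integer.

n₁ = (z_{α/2} + z_β)² · (σ₁² + σ₂²/r) / δ²
   = (1.960 + 1.282)² · (86² + 71²/0.5) / 22²
   = 10.5106 · (7396 + 10082) / 484
   = 10.5106 · 17478 / 484
   = 379.55
Round up → n₁ = 380; n₂ = r·n₁ = 0.5 × 380 = 190.

n₁ = 380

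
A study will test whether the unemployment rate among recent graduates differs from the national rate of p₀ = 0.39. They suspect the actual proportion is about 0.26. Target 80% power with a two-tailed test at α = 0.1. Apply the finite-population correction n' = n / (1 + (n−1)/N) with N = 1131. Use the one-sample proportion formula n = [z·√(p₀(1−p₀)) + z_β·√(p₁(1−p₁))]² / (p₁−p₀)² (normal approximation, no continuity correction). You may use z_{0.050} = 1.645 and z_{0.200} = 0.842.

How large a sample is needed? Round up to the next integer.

n = 76

n = [z_{α/2}·√(p₀q₀) + z_β·√(p₁q₁)]² / (p₁ − p₀)²
  = [1.645·√(0.39·0.61) + 0.842·√(0.26·0.74)]² / (-0.13)²
  = [1.645·0.4877 + 0.842·0.4386]² / 0.0169
  = [1.1717]² / 0.0169
  = 81.23
Finite-population correction (N = 1131): 81.23 / (1 + (81.23 − 1)/1131) = 75.85.
Round up → n = 76.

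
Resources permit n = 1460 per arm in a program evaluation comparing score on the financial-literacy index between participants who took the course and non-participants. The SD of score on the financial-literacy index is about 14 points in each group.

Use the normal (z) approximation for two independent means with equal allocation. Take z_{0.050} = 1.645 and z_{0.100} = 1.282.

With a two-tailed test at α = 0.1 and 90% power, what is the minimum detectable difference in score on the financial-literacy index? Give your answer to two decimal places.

δ = (z_{α/2} + z_β) · √((σ₁²+σ₂²)/n)
  = (1.645 + 1.282) · √(392/1460)
  = 2.927 · √0.26849
  = 2.927 · 0.5182
  = 1.5167

Minimum detectable difference ≈ 1.52 points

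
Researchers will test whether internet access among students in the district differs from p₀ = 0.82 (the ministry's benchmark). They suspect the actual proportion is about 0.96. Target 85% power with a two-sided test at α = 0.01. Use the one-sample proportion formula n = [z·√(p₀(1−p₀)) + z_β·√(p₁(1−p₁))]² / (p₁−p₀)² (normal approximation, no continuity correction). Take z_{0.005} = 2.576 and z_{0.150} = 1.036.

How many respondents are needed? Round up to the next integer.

n = 73

n = [z_{α/2}·√(p₀q₀) + z_β·√(p₁q₁)]² / (p₁ − p₀)²
  = [2.576·√(0.82·0.18) + 1.036·√(0.96·0.04)]² / (0.14)²
  = [2.576·0.3842 + 1.036·0.1960]² / 0.0196
  = [1.1927]² / 0.0196
  = 72.58
Round up → n = 73.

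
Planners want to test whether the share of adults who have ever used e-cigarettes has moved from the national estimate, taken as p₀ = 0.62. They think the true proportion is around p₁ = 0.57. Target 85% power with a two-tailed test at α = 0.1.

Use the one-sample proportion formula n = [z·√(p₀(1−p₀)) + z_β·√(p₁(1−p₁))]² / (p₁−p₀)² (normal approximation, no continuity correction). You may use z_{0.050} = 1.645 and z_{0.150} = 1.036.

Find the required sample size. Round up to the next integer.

n = [z_{α/2}·√(p₀q₀) + z_β·√(p₁q₁)]² / (p₁ − p₀)²
  = [1.645·√(0.62·0.38) + 1.036·√(0.57·0.43)]² / (-0.05)²
  = [1.645·0.4854 + 1.036·0.4951]² / 0.0025
  = [1.3114]² / 0.0025
  = 687.87
Round up → n = 688.

n = 688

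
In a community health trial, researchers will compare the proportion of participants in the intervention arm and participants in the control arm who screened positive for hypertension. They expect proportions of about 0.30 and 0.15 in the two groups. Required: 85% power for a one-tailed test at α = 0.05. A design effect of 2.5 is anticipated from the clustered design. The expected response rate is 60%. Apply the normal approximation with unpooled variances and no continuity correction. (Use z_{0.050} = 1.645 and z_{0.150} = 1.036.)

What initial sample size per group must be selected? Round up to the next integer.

n = (z_α + z_β)² · [p₁(1−p₁) + p₂(1−p₂)] / (p₁ − p₂)²
  = (1.645 + 1.036)² · (0.30·0.70 + 0.15·0.85) / (0.15)²
  = (2.681)² · (0.2100 + 0.1275) / 0.0225
  = 7.1878 · 0.3375 / 0.0225
  = 107.82
Design effect: 2.5 × 107.82 = 269.54.
Adjust for 60% response: 269.54 / 0.60 = 449.24.
Round up → n = 450 per group.

n = 450 per group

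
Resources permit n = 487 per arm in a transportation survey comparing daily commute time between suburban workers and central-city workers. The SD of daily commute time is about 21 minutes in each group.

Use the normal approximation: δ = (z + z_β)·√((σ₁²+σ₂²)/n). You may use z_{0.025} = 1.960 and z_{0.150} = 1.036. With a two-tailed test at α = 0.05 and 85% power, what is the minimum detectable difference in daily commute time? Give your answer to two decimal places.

Minimum detectable difference ≈ 4.03 minutes

δ = (z_{α/2} + z_β) · √((σ₁²+σ₂²)/n)
  = (1.960 + 1.036) · √(882/487)
  = 2.996 · √1.8111
  = 2.996 · 1.3458
  = 4.0319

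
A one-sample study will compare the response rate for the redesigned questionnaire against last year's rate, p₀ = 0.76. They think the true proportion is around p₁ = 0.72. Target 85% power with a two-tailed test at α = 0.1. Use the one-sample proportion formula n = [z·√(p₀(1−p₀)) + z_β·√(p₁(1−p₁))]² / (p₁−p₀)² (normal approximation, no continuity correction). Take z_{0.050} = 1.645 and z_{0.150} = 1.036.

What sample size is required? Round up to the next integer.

n = [z_{α/2}·√(p₀q₀) + z_β·√(p₁q₁)]² / (p₁ − p₀)²
  = [1.645·√(0.76·0.24) + 1.036·√(0.72·0.28)]² / (-0.04)²
  = [1.645·0.4271 + 1.036·0.4490]² / 0.0016
  = [1.1677]² / 0.0016
  = 852.22
Round up → n = 853.

n = 853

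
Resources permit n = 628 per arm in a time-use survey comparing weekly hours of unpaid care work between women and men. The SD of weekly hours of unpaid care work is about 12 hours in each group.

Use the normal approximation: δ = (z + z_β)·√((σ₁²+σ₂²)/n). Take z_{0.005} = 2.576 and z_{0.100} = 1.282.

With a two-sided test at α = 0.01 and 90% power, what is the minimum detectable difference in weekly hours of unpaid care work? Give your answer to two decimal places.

δ = (z_{α/2} + z_β) · √((σ₁²+σ₂²)/n)
  = (2.576 + 1.282) · √(288/628)
  = 3.858 · √0.4586
  = 3.858 · 0.6772
  = 2.6126

Minimum detectable difference ≈ 2.61 hours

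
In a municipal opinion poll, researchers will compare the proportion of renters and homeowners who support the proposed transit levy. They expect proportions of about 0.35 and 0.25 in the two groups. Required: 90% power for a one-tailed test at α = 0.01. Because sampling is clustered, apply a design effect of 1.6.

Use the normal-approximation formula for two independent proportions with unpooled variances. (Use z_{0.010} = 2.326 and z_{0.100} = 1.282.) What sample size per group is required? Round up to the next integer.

n = (z_α + z_β)² · [p₁(1−p₁) + p₂(1−p₂)] / (p₁ − p₂)²
  = (2.326 + 1.282)² · (0.35·0.65 + 0.25·0.75) / (0.10)²
  = (3.608)² · (0.2275 + 0.1875) / 0.0100
  = 13.0177 · 0.4150 / 0.0100
  = 540.23
Design effect: 1.6 × 540.23 = 864.37.
Round up → n = 865 per group.

n = 865 per group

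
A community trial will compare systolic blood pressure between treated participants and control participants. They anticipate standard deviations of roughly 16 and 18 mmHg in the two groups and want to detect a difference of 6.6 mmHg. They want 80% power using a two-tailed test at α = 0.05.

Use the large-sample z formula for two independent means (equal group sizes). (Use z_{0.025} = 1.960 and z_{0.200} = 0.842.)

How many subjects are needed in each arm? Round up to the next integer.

n = 105 per group

n = (z_{α/2} + z_β)² · (σ₁² + σ₂²) / δ²
  = (1.960 + 0.842)² · (16² + 18² = 580) / 6.6²
  = 7.8512 · 580 / 43.56
  = 104.54
Round up → n = 105 per group.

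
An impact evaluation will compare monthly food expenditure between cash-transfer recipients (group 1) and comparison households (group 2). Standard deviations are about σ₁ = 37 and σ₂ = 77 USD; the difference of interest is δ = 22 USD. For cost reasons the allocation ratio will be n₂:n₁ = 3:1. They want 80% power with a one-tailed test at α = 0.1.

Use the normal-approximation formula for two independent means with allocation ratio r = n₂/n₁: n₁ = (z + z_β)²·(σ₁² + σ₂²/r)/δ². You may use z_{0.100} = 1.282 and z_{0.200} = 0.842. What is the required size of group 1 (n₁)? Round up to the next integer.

n₁ = (z_α + z_β)² · (σ₁² + σ₂²/r) / δ²
   = (1.282 + 0.842)² · (37² + 77²/3) / 22²
   = 4.5114 · (1369 + 1976.3) / 484
   = 4.5114 · 3345.3 / 484
   = 31.18
Round up → n₁ = 32; n₂ = r·n₁ = 3 × 32 = 96.

n₁ = 32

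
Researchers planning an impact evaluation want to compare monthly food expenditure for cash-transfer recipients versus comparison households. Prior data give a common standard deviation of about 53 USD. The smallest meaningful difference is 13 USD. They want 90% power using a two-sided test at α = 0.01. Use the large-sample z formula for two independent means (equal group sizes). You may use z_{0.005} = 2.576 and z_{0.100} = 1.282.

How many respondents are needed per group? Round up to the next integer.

n = 495 per group

n = (z_{α/2} + z_β)² · (σ₁² + σ₂²) / δ²
  = (2.576 + 1.282)² · (2·53² = 5618) / 13²
  = 14.8842 · 5618 / 169
  = 494.79
Round up → n = 495 per group.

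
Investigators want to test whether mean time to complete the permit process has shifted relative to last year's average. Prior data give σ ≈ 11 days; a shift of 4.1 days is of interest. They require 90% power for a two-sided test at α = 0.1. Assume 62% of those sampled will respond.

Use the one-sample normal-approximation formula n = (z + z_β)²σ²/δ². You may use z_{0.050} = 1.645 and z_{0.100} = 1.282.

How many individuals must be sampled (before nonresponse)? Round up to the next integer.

n = (z_{α/2} + z_β)² · σ² / δ²
  = (1.645 + 1.282)² · 11² / 4.1²
  = 8.5673 · 121 / 16.81
  = 61.67
Adjust for 62% response: 61.67 / 0.62 = 99.47.
Round up → n = 100.

n = 100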